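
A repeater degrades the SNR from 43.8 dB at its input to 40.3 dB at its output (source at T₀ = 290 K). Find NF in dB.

3.5 dB

NF (dB) = SNR_in(dB) − SNR_out(dB) when the source is at T₀
NF = 43.8 − 40.3 = 3.5 dB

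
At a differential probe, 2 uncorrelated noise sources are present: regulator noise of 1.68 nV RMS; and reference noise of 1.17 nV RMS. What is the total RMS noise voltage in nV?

2.05 nV

Uncorrelated sources add in power (mean-square): V_tot = √(ΣV_i²)
V_tot = √[(1.68×10⁻⁹)² + (1.17×10⁻⁹)²] = 2.05×10⁻⁹ V = 2.05 nV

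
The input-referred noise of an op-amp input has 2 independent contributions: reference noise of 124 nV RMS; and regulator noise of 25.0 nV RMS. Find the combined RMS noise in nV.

126 nV

Uncorrelated sources add in power (mean-square): V_tot = √(ΣV_i²)
V_tot = √[(1.24×10⁻⁷)² + (2.50×10⁻⁸)²] = 1.26×10⁻⁷ V = 126 nV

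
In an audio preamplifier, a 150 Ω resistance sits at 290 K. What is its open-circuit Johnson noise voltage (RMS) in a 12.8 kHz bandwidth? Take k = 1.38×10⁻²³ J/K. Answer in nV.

V_n = √(4kTRB)
4kTRB = 4 × 1.38×10⁻²³ × 290 × 1.50×10² × 1.28×10⁴ = 3.07×10⁻¹⁴ V²
V_n = √(3.07×10⁻¹⁴) = 1.75×10⁻⁷ V = 175 nV

175 nV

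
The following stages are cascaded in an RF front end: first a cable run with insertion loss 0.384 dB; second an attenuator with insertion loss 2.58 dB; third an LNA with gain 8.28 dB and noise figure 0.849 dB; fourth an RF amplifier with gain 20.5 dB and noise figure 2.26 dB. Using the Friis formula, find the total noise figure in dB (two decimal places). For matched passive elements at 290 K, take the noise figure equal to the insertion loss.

4.16 dB

Convert to linear (a loss of L dB is a gain of −L dB): F_i = 10^(NF_i/10), G_i = 10^(G_i,dB/10)
  Stage 1: F_1 = 10^(0.384/10) = 1.092, G_1 = 10^(−0.384/10) = 0.9154
  Stage 2: F_2 = 10^(2.58/10) = 1.811, G_2 = 10^(−2.58/10) = 0.5521
  Stage 3: F_3 = 10^(0.849/10) = 1.216, G_3 = 10^(8.28/10) = 6.730
  Stage 4: F_4 = 10^(2.26/10) = 1.683, G_4 = 10^(20.5/10) = 112.2
Friis cascade:
  F = 1.092 + (1.811 − 1)/0.9154 + (1.216 − 1)/0.5054 + (1.683 − 1)/3.401 = 2.607
NF = 10 log₁₀(2.607) = 4.16 dB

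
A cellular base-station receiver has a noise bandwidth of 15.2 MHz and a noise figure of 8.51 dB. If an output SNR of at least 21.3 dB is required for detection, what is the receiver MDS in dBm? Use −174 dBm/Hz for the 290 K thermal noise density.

−72.4 dBm

Sensitivity = −174 + 10 log₁₀(B) + NF + SNR_min
= −174 + 71.82 + 8.51 + 21.3
= −72.37 dBm → −72.4 dBm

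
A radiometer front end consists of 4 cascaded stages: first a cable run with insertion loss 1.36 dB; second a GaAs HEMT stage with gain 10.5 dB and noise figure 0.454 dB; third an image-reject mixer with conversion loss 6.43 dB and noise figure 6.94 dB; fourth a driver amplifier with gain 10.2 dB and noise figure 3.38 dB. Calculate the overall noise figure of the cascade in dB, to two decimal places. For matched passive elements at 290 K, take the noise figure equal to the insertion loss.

Convert to linear (a loss of L dB is a gain of −L dB): F_i = 10^(NF_i/10), G_i = 10^(G_i,dB/10)
  Stage 1: F_1 = 10^(1.36/10) = 1.368, G_1 = 10^(−1.36/10) = 0.7311
  Stage 2: F_2 = 10^(0.454/10) = 1.110, G_2 = 10^(10.5/10) = 11.22
  Stage 3: F_3 = 10^(6.94/10) = 4.943, G_3 = 10^(−6.43/10) = 0.2275
  Stage 4: F_4 = 10^(3.38/10) = 2.178, G_4 = 10^(10.2/10) = 10.47
Friis cascade:
  F = 1.368 + (1.110 − 1)/0.7311 + (4.943 − 1)/8.204 + (2.178 − 1)/1.866 = 2.630
NF = 10 log₁₀(2.630) = 4.20 dB

4.20 dB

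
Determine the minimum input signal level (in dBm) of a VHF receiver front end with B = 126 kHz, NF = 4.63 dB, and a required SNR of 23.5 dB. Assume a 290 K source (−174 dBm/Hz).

Sensitivity = −174 + 10 log₁₀(B) + NF + SNR_min
= −174 + 51 + 4.63 + 23.5
= −94.87 dBm → −94.9 dBm

−94.9 dBm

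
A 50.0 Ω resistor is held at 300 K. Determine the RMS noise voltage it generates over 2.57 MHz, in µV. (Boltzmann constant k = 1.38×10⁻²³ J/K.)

V_n = √(4kTRB)
4kTRB = 4 × 1.38×10⁻²³ × 300 × 5.00×10¹ × 2.57×10⁶ = 2.13×10⁻¹² V²
V_n = √(2.13×10⁻¹²) = 1.46×10⁻⁶ V = 1.46 µV

1.46 µV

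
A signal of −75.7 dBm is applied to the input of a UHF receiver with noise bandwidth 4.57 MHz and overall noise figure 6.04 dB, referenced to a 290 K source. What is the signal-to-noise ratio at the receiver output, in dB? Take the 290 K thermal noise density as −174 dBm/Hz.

25.7 dB

Noise floor: N = −174 + 10 log₁₀(B) + NF
10 log₁₀(4.57×10⁶) = 66.6 dB
N = −174 + 66.6 + 6.04 = −101.36 dBm
SNR = P_sig − N = −75.7 − (−101.36) = 25.66 dB → 25.7 dB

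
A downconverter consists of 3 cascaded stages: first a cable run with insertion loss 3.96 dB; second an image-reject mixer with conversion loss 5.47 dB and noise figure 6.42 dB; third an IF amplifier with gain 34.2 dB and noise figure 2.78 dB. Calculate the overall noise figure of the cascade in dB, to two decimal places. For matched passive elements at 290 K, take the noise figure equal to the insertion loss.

12.74 dB

Convert to linear (a loss of L dB is a gain of −L dB): F_i = 10^(NF_i/10), G_i = 10^(G_i,dB/10)
  Stage 1: F_1 = 10^(3.96/10) = 2.489, G_1 = 10^(−3.96/10) = 0.4018
  Stage 2: F_2 = 10^(6.42/10) = 4.385, G_2 = 10^(−5.47/10) = 0.2838
  Stage 3: F_3 = 10^(2.78/10) = 1.897, G_3 = 10^(34.2/10) = 2630
Friis cascade:
  F = 2.489 + (4.385 − 1)/0.4018 + (1.897 − 1)/0.1140 = 18.78
NF = 10 log₁₀(18.78) = 12.74 dB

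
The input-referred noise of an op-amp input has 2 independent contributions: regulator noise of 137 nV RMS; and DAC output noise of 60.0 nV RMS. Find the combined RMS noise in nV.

Uncorrelated sources add in power (mean-square): V_tot = √(ΣV_i²)
V_tot = √[(1.37×10⁻⁷)² + (6.00×10⁻⁸)²] = 1.50×10⁻⁷ V = 150 nV

150 nV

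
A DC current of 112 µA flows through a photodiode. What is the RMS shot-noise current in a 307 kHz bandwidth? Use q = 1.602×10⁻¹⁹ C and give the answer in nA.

I_n = √(2qI·B)
2qI·B = 2 × 1.602×10⁻¹⁹ × 1.12×10⁻⁴ × 3.07×10⁵ = 1.10×10⁻¹⁷ A²
I_n = √(1.10×10⁻¹⁷) = 3.32×10⁻⁹ A = 3.32 nA

3.32 nA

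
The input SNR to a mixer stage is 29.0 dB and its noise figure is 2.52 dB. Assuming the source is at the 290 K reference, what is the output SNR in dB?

26.48 dB

By definition F = SNR_in/SNR_out, so in dB: SNR_out = SNR_in − NF
SNR_out = 29.0 − 2.52 = 26.48 dB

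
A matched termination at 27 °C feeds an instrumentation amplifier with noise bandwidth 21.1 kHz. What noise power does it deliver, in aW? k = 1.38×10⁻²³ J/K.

87.4 aW

T = 27 °C + 273.15 = 300.15 K
P_n = kTB = 1.38×10⁻²³ × 300.15 × 2.11×10⁴ = 8.74×10⁻¹⁷ W = 87.4 aW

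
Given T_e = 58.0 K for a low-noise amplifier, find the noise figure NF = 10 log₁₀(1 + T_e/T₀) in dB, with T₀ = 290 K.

0.792 dB

F = 1 + T_e/T₀ = 1 + 58.0/290 = 1.2
NF = 10 log₁₀(1.2) = 0.792 dB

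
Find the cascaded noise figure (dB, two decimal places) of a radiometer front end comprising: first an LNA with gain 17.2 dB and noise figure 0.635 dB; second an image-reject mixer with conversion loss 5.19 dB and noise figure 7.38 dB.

Convert to linear (a loss of L dB is a gain of −L dB): F_i = 10^(NF_i/10), G_i = 10^(G_i,dB/10)
  Stage 1: F_1 = 10^(0.635/10) = 1.157, G_1 = 10^(17.2/10) = 52.48
  Stage 2: F_2 = 10^(7.38/10) = 5.470, G_2 = 10^(−5.19/10) = 0.3027
Friis cascade:
  F = 1.157 + (5.470 − 1)/52.48 = 1.243
NF = 10 log₁₀(1.243) = 0.94 dB

0.94 dB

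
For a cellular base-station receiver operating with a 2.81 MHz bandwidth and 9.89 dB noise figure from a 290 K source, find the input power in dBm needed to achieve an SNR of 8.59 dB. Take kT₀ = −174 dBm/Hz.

Sensitivity = −174 + 10 log₁₀(B) + NF + SNR_min
= −174 + 64.49 + 9.89 + 8.59
= −91.03 dBm → −91.0 dBm

−91.0 dBm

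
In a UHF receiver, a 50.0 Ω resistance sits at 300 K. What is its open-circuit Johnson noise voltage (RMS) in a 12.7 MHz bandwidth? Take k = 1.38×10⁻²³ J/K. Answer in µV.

3.24 µV

V_n = √(4kTRB)
4kTRB = 4 × 1.38×10⁻²³ × 300 × 5.00×10¹ × 1.27×10⁷ = 1.05×10⁻¹¹ V²
V_n = √(1.05×10⁻¹¹) = 3.24×10⁻⁶ V = 3.24 µV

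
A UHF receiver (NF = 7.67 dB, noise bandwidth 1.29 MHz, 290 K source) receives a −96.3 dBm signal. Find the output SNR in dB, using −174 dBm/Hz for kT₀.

8.9 dB

Noise floor: N = −174 + 10 log₁₀(B) + NF
10 log₁₀(1.29×10⁶) = 61.11 dB
N = −174 + 61.11 + 7.67 = −105.22 dBm
SNR = P_sig − N = −96.3 − (−105.22) = 8.92 dB → 8.9 dB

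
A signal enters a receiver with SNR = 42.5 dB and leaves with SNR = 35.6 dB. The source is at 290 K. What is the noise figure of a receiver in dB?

NF (dB) = SNR_in(dB) − SNR_out(dB) when the source is at T₀
NF = 42.5 − 35.6 = 6.9 dB

6.9 dB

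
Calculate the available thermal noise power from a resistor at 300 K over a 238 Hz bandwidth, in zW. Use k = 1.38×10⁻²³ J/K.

P_n = kTB = 1.38×10⁻²³ × 300 × 2.38×10² = 9.85×10⁻¹⁹ W = 985 zW

985 zW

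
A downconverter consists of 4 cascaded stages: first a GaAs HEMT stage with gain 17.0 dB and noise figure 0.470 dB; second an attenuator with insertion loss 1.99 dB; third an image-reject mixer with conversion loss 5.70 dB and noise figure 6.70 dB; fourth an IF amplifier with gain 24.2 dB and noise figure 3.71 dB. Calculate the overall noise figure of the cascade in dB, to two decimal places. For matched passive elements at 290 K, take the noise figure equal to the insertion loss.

Convert to linear (a loss of L dB is a gain of −L dB): F_i = 10^(NF_i/10), G_i = 10^(G_i,dB/10)
  Stage 1: F_1 = 10^(0.470/10) = 1.114, G_1 = 10^(17.0/10) = 50.12
  Stage 2: F_2 = 10^(1.99/10) = 1.581, G_2 = 10^(−1.99/10) = 0.6324
  Stage 3: F_3 = 10^(6.70/10) = 4.677, G_3 = 10^(−5.70/10) = 0.2692
  Stage 4: F_4 = 10^(3.71/10) = 2.350, G_4 = 10^(24.2/10) = 263.0
Friis cascade:
  F = 1.114 + (1.581 − 1)/50.12 + (4.677 − 1)/31.70 + (2.350 − 1)/8.531 = 1.400
NF = 10 log₁₀(1.400) = 1.46 dB

1.46 dB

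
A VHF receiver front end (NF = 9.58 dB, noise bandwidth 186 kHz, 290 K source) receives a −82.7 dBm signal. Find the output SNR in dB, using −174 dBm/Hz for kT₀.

29.0 dB

Noise floor: N = −174 + 10 log₁₀(B) + NF
10 log₁₀(1.86×10⁵) = 52.7 dB
N = −174 + 52.7 + 9.58 = −111.72 dBm
SNR = P_sig − N = −82.7 − (−111.72) = 29.02 dB → 29.0 dB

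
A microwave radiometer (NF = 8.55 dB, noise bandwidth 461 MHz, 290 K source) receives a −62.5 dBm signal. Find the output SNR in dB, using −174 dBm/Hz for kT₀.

16.3 dB

Noise floor: N = −174 + 10 log₁₀(B) + NF
10 log₁₀(4.61×10⁸) = 86.64 dB
N = −174 + 86.64 + 8.55 = −78.81 dBm
SNR = P_sig − N = −62.5 − (−78.81) = 16.31 dB → 16.3 dB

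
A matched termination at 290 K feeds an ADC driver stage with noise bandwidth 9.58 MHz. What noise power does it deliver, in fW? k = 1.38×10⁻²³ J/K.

38.3 fW

P_n = kTB = 1.38×10⁻²³ × 290 × 9.58×10⁶ = 3.83×10⁻¹⁴ W = 38.3 fW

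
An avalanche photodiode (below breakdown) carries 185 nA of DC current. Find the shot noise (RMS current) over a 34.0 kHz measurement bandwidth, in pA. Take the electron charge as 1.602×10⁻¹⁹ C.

44.9 pA

I_n = √(2qI·B)
2qI·B = 2 × 1.602×10⁻¹⁹ × 1.85×10⁻⁷ × 3.40×10⁴ = 2.02×10⁻²¹ A²
I_n = √(2.02×10⁻²¹) = 4.49×10⁻¹¹ A = 44.9 pA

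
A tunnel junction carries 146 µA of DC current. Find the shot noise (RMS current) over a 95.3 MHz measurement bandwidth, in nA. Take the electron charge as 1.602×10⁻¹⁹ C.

66.8 nA

I_n = √(2qI·B)
2qI·B = 2 × 1.602×10⁻¹⁹ × 1.46×10⁻⁴ × 9.53×10⁷ = 4.46×10⁻¹⁵ A²
I_n = √(4.46×10⁻¹⁵) = 6.68×10⁻⁸ A = 66.8 nA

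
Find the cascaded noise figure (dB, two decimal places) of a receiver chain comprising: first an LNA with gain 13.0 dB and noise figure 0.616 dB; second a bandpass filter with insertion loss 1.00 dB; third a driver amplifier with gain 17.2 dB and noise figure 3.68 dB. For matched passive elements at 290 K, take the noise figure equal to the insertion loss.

0.97 dB

Convert to linear (a loss of L dB is a gain of −L dB): F_i = 10^(NF_i/10), G_i = 10^(G_i,dB/10)
  Stage 1: F_1 = 10^(0.616/10) = 1.152, G_1 = 10^(13.0/10) = 19.95
  Stage 2: F_2 = 10^(1.00/10) = 1.259, G_2 = 10^(−1.00/10) = 0.7943
  Stage 3: F_3 = 10^(3.68/10) = 2.333, G_3 = 10^(17.2/10) = 52.48
Friis cascade:
  F = 1.152 + (1.259 − 1)/19.95 + (2.333 − 1)/15.85 = 1.250
NF = 10 log₁₀(1.250) = 0.97 dB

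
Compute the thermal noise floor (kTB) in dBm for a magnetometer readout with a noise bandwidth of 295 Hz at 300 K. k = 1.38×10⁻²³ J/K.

P_n = kTB = 1.38×10⁻²³ × 300 × 2.95×10² = 1.22×10⁻¹⁸ W
In dBm: 10 log₁₀(1.22×10⁻¹⁸ / 10⁻³) = −149.1 dBm

−149.1 dBm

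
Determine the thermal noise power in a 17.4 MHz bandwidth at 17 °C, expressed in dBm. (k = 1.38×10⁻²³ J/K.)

−101.6 dBm

T = 17 °C + 273.15 = 290.15 K
P_n = kTB = 1.38×10⁻²³ × 290.15 × 1.74×10⁷ = 6.97×10⁻¹⁴ W
In dBm: 10 log₁₀(6.97×10⁻¹⁴ / 10⁻³) = −101.6 dBm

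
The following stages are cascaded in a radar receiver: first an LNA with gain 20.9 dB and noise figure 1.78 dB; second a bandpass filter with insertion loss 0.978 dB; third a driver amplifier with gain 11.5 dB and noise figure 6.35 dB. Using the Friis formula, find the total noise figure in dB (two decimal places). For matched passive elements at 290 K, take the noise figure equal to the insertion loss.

Convert to linear (a loss of L dB is a gain of −L dB): F_i = 10^(NF_i/10), G_i = 10^(G_i,dB/10)
  Stage 1: F_1 = 10^(1.78/10) = 1.507, G_1 = 10^(20.9/10) = 123.0
  Stage 2: F_2 = 10^(0.978/10) = 1.253, G_2 = 10^(−0.978/10) = 0.7984
  Stage 3: F_3 = 10^(6.35/10) = 4.315, G_3 = 10^(11.5/10) = 14.13
Friis cascade:
  F = 1.507 + (1.253 − 1)/123.0 + (4.315 − 1)/98.22 = 1.542
NF = 10 log₁₀(1.542) = 1.88 dB

1.88 dB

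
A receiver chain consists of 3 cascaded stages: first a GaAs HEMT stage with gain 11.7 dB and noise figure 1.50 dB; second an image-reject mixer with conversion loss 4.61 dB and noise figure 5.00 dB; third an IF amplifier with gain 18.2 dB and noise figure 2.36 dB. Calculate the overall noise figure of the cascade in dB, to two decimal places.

2.30 dB

Convert to linear (a loss of L dB is a gain of −L dB): F_i = 10^(NF_i/10), G_i = 10^(G_i,dB/10)
  Stage 1: F_1 = 10^(1.50/10) = 1.413, G_1 = 10^(11.7/10) = 14.79
  Stage 2: F_2 = 10^(5.00/10) = 3.162, G_2 = 10^(−4.61/10) = 0.3459
  Stage 3: F_3 = 10^(2.36/10) = 1.722, G_3 = 10^(18.2/10) = 66.07
Friis cascade:
  F = 1.413 + (3.162 − 1)/14.79 + (1.722 − 1)/5.117 = 1.700
NF = 10 log₁₀(1.700) = 2.30 dB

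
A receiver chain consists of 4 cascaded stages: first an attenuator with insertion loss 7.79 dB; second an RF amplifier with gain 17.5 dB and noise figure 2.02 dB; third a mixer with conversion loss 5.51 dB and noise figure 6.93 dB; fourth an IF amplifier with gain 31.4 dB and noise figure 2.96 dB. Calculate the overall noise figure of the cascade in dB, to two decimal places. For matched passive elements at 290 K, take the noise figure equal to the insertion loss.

10.16 dB

Convert to linear (a loss of L dB is a gain of −L dB): F_i = 10^(NF_i/10), G_i = 10^(G_i,dB/10)
  Stage 1: F_1 = 10^(7.79/10) = 6.012, G_1 = 10^(−7.79/10) = 0.1663
  Stage 2: F_2 = 10^(2.02/10) = 1.592, G_2 = 10^(17.5/10) = 56.23
  Stage 3: F_3 = 10^(6.93/10) = 4.932, G_3 = 10^(−5.51/10) = 0.2812
  Stage 4: F_4 = 10^(2.96/10) = 1.977, G_4 = 10^(31.4/10) = 1380
Friis cascade:
  F = 6.012 + (1.592 − 1)/0.1663 + (4.932 − 1)/9.354 + (1.977 − 1)/2.630 = 10.36
NF = 10 log₁₀(10.36) = 10.16 dB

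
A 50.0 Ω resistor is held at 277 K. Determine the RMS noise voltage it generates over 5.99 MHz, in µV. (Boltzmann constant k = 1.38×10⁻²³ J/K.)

V_n = √(4kTRB)
4kTRB = 4 × 1.38×10⁻²³ × 277 × 5.00×10¹ × 5.99×10⁶ = 4.58×10⁻¹² V²
V_n = √(4.58×10⁻¹²) = 2.14×10⁻⁶ V = 2.14 µV

2.14 µV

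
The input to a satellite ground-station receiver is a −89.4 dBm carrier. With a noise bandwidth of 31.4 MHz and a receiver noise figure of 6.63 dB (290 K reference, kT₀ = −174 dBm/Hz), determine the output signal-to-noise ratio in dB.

3.0 dB

Noise floor: N = −174 + 10 log₁₀(B) + NF
10 log₁₀(3.14×10⁷) = 74.97 dB
N = −174 + 74.97 + 6.63 = −92.40 dBm
SNR = P_sig − N = −89.4 − (−92.40) = 3.00 dB → 3.0 dB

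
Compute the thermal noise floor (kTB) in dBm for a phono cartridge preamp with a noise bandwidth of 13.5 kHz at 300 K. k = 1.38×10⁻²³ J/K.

−132.5 dBm

P_n = kTB = 1.38×10⁻²³ × 300 × 1.35×10⁴ = 5.59×10⁻¹⁷ W
In dBm: 10 log₁₀(5.59×10⁻¹⁷ / 10⁻³) = −132.5 dBm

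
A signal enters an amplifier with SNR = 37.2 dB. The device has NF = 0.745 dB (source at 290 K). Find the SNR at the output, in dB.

By definition F = SNR_in/SNR_out, so in dB: SNR_out = SNR_in − NF
SNR_out = 37.2 − 0.745 = 36.455 dB

36.455 dB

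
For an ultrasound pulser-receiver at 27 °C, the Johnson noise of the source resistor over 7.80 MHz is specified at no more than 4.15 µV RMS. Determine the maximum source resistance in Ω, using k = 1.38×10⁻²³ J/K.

T = 27 °C + 273.15 = 300.15 K
Johnson–Nyquist: V_n = √(4kTRB) ⇒ R = V_n² / (4kTB)
4kTB = 4 × 1.38×10⁻²³ × 300.15 × 7.80×10⁶ = 1.29×10⁻¹³
R = (4.15×10⁻⁶)² / 1.29×10⁻¹³ = 1.33×10² Ω = 133 Ω

133 Ω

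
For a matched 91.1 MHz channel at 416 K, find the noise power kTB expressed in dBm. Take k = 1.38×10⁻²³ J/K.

−92.8 dBm

P_n = kTB = 1.38×10⁻²³ × 416 × 9.11×10⁷ = 5.23×10⁻¹³ W
In dBm: 10 log₁₀(5.23×10⁻¹³ / 10⁻³) = −92.8 dBm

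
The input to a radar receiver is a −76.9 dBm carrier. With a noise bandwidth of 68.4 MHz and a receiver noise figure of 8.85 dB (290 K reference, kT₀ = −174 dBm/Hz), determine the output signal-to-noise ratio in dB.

9.9 dB

Noise floor: N = −174 + 10 log₁₀(B) + NF
10 log₁₀(6.84×10⁷) = 78.35 dB
N = −174 + 78.35 + 8.85 = −86.80 dBm
SNR = P_sig − N = −76.9 − (−86.80) = 9.90 dB → 9.9 dB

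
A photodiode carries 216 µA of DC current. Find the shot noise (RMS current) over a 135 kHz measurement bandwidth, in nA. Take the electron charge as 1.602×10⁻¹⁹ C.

3.06 nA

I_n = √(2qI·B)
2qI·B = 2 × 1.602×10⁻¹⁹ × 2.16×10⁻⁴ × 1.35×10⁵ = 9.34×10⁻¹⁸ A²
I_n = √(9.34×10⁻¹⁸) = 3.06×10⁻⁹ A = 3.06 nA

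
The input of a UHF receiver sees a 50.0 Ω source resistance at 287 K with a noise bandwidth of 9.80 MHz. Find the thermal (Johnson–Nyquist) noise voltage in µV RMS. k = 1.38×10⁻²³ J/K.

2.79 µV

V_n = √(4kTRB)
4kTRB = 4 × 1.38×10⁻²³ × 287 × 5.00×10¹ × 9.80×10⁶ = 7.76×10⁻¹² V²
V_n = √(7.76×10⁻¹²) = 2.79×10⁻⁶ V = 2.79 µV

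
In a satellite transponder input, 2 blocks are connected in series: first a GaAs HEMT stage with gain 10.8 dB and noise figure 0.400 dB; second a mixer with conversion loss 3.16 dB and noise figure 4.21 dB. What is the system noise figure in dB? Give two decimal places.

0.91 dB

Convert to linear (a loss of L dB is a gain of −L dB): F_i = 10^(NF_i/10), G_i = 10^(G_i,dB/10)
  Stage 1: F_1 = 10^(0.400/10) = 1.096, G_1 = 10^(10.8/10) = 12.02
  Stage 2: F_2 = 10^(4.21/10) = 2.636, G_2 = 10^(−3.16/10) = 0.4831
Friis cascade:
  F = 1.096 + (2.636 − 1)/12.02 = 1.233
NF = 10 log₁₀(1.233) = 0.91 dB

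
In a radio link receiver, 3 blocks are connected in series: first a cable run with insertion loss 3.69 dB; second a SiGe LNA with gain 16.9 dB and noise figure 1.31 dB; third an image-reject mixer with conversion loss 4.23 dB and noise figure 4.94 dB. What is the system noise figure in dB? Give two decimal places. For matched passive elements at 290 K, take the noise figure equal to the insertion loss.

Convert to linear (a loss of L dB is a gain of −L dB): F_i = 10^(NF_i/10), G_i = 10^(G_i,dB/10)
  Stage 1: F_1 = 10^(3.69/10) = 2.339, G_1 = 10^(−3.69/10) = 0.4276
  Stage 2: F_2 = 10^(1.31/10) = 1.352, G_2 = 10^(16.9/10) = 48.98
  Stage 3: F_3 = 10^(4.94/10) = 3.119, G_3 = 10^(−4.23/10) = 0.3776
Friis cascade:
  F = 2.339 + (1.352 − 1)/0.4276 + (3.119 − 1)/20.94 = 3.263
NF = 10 log₁₀(3.263) = 5.14 dB

5.14 dB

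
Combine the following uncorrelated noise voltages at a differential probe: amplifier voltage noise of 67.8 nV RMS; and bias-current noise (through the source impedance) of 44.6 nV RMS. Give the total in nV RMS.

81.2 nV

Uncorrelated sources add in power (mean-square): V_tot = √(ΣV_i²)
V_tot = √[(6.78×10⁻⁸)² + (4.46×10⁻⁸)²] = 8.12×10⁻⁸ V = 81.2 nV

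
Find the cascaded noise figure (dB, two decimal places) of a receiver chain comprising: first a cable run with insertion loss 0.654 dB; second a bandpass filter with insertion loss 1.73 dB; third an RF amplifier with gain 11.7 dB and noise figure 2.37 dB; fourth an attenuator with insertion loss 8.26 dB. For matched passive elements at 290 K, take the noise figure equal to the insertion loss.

Convert to linear (a loss of L dB is a gain of −L dB): F_i = 10^(NF_i/10), G_i = 10^(G_i,dB/10)
  Stage 1: F_1 = 10^(0.654/10) = 1.163, G_1 = 10^(−0.654/10) = 0.8602
  Stage 2: F_2 = 10^(1.73/10) = 1.489, G_2 = 10^(−1.73/10) = 0.6714
  Stage 3: F_3 = 10^(2.37/10) = 1.726, G_3 = 10^(11.7/10) = 14.79
  Stage 4: F_4 = 10^(8.26/10) = 6.699, G_4 = 10^(−8.26/10) = 0.1493
Friis cascade:
  F = 1.163 + (1.489 − 1)/0.8602 + (1.726 − 1)/0.5776 + (6.699 − 1)/8.543 = 3.655
NF = 10 log₁₀(3.655) = 5.63 dB

5.63 dB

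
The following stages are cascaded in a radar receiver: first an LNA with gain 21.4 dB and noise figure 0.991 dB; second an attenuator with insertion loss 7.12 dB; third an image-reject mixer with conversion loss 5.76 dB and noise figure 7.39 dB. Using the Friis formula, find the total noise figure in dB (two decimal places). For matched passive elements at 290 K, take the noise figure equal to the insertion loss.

1.62 dB

Convert to linear (a loss of L dB is a gain of −L dB): F_i = 10^(NF_i/10), G_i = 10^(G_i,dB/10)
  Stage 1: F_1 = 10^(0.991/10) = 1.256, G_1 = 10^(21.4/10) = 138.0
  Stage 2: F_2 = 10^(7.12/10) = 5.152, G_2 = 10^(−7.12/10) = 0.1941
  Stage 3: F_3 = 10^(7.39/10) = 5.483, G_3 = 10^(−5.76/10) = 0.2655
Friis cascade:
  F = 1.256 + (5.152 − 1)/138.0 + (5.483 − 1)/26.79 = 1.454
NF = 10 log₁₀(1.454) = 1.62 dB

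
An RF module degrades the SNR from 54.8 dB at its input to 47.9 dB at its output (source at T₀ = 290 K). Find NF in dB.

NF (dB) = SNR_in(dB) − SNR_out(dB) when the source is at T₀
NF = 54.8 − 47.9 = 6.9 dB

6.9 dB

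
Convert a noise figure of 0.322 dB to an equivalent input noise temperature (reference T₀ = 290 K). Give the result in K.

22.3 K

F = 10^(0.322/10) = 1.07696
T_e = (F − 1)·T₀ = (1.07696 − 1) × 290 = 22.3 K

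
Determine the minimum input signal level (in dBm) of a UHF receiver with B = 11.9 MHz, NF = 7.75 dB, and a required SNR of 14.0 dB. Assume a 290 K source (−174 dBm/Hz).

Sensitivity = −174 + 10 log₁₀(B) + NF + SNR_min
= −174 + 70.76 + 7.75 + 14.0
= −81.49 dBm → −81.5 dBm

−81.5 dBm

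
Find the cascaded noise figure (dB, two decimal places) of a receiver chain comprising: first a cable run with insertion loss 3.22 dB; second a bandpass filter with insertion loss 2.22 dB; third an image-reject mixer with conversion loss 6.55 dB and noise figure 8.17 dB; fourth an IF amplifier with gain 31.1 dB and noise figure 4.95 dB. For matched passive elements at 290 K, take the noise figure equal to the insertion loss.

17.53 dB

Convert to linear (a loss of L dB is a gain of −L dB): F_i = 10^(NF_i/10), G_i = 10^(G_i,dB/10)
  Stage 1: F_1 = 10^(3.22/10) = 2.099, G_1 = 10^(−3.22/10) = 0.4764
  Stage 2: F_2 = 10^(2.22/10) = 1.667, G_2 = 10^(−2.22/10) = 0.5998
  Stage 3: F_3 = 10^(8.17/10) = 6.561, G_3 = 10^(−6.55/10) = 0.2213
  Stage 4: F_4 = 10^(4.95/10) = 3.126, G_4 = 10^(31.1/10) = 1288
Friis cascade:
  F = 2.099 + (1.667 − 1)/0.4764 + (6.561 − 1)/0.2858 + (3.126 − 1)/0.06324 = 56.58
NF = 10 log₁₀(56.58) = 17.53 dB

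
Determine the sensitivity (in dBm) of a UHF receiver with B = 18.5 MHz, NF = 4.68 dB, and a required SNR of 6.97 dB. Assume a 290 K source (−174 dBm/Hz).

Sensitivity = −174 + 10 log₁₀(B) + NF + SNR_min
= −174 + 72.67 + 4.68 + 6.97
= −89.68 dBm → −89.7 dBm

−89.7 dBm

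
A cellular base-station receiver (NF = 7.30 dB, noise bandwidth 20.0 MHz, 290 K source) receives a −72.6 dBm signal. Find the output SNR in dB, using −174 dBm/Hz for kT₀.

Noise floor: N = −174 + 10 log₁₀(B) + NF
10 log₁₀(2.00×10⁷) = 73.01 dB
N = −174 + 73.01 + 7.30 = −93.69 dBm
SNR = P_sig − N = −72.6 − (−93.69) = 21.09 dB → 21.1 dB

21.1 dB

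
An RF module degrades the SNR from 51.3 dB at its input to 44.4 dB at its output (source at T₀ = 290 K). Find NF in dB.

NF (dB) = SNR_in(dB) − SNR_out(dB) when the source is at T₀
NF = 51.3 − 44.4 = 6.9 dB

6.9 dB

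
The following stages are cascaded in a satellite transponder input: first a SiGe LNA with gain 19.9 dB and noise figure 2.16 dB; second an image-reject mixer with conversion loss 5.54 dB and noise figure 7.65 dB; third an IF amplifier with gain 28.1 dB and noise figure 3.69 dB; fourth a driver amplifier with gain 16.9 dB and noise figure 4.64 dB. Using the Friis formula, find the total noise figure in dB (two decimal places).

2.41 dB

Convert to linear (a loss of L dB is a gain of −L dB): F_i = 10^(NF_i/10), G_i = 10^(G_i,dB/10)
  Stage 1: F_1 = 10^(2.16/10) = 1.644, G_1 = 10^(19.9/10) = 97.72
  Stage 2: F_2 = 10^(7.65/10) = 5.821, G_2 = 10^(−5.54/10) = 0.2793
  Stage 3: F_3 = 10^(3.69/10) = 2.339, G_3 = 10^(28.1/10) = 645.7
  Stage 4: F_4 = 10^(4.64/10) = 2.911, G_4 = 10^(16.9/10) = 48.98
Friis cascade:
  F = 1.644 + (5.821 − 1)/97.72 + (2.339 − 1)/27.29 + (2.911 − 1)/1.762×10⁴ = 1.743
NF = 10 log₁₀(1.743) = 2.41 dB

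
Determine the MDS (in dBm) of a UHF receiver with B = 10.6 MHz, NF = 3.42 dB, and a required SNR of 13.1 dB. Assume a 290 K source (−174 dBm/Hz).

Sensitivity = −174 + 10 log₁₀(B) + NF + SNR_min
= −174 + 70.25 + 3.42 + 13.1
= −87.23 dBm → −87.2 dBm

−87.2 dBm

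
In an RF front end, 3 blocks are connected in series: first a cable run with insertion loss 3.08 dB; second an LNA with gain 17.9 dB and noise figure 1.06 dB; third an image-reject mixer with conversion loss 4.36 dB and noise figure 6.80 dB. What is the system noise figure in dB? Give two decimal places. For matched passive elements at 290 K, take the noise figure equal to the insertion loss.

4.34 dB

Convert to linear (a loss of L dB is a gain of −L dB): F_i = 10^(NF_i/10), G_i = 10^(G_i,dB/10)
  Stage 1: F_1 = 10^(3.08/10) = 2.032, G_1 = 10^(−3.08/10) = 0.4920
  Stage 2: F_2 = 10^(1.06/10) = 1.276, G_2 = 10^(17.9/10) = 61.66
  Stage 3: F_3 = 10^(6.80/10) = 4.786, G_3 = 10^(−4.36/10) = 0.3664
Friis cascade:
  F = 2.032 + (1.276 − 1)/0.4920 + (4.786 − 1)/30.34 = 2.719
NF = 10 log₁₀(2.719) = 4.34 dB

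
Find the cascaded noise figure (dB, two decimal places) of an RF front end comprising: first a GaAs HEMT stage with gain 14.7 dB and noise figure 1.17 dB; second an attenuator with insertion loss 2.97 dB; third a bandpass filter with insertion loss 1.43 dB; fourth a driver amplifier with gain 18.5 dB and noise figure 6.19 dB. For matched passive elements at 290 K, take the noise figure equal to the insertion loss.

2.21 dB

Convert to linear (a loss of L dB is a gain of −L dB): F_i = 10^(NF_i/10), G_i = 10^(G_i,dB/10)
  Stage 1: F_1 = 10^(1.17/10) = 1.309, G_1 = 10^(14.7/10) = 29.51
  Stage 2: F_2 = 10^(2.97/10) = 1.982, G_2 = 10^(−2.97/10) = 0.5047
  Stage 3: F_3 = 10^(1.43/10) = 1.390, G_3 = 10^(−1.43/10) = 0.7194
  Stage 4: F_4 = 10^(6.19/10) = 4.159, G_4 = 10^(18.5/10) = 70.79
Friis cascade:
  F = 1.309 + (1.982 − 1)/29.51 + (1.390 − 1)/14.89 + (4.159 − 1)/10.72 = 1.663
NF = 10 log₁₀(1.663) = 2.21 dB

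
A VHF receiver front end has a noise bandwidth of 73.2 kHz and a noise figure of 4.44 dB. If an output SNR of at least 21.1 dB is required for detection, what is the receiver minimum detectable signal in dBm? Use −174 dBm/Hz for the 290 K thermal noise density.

−99.8 dBm

Sensitivity = −174 + 10 log₁₀(B) + NF + SNR_min
= −174 + 48.65 + 4.44 + 21.1
= −99.81 dBm → −99.8 dBm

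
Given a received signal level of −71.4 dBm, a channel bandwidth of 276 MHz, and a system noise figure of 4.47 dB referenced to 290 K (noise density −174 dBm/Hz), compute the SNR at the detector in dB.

Noise floor: N = −174 + 10 log₁₀(B) + NF
10 log₁₀(2.76×10⁸) = 84.41 dB
N = −174 + 84.41 + 4.47 = −85.12 dBm
SNR = P_sig − N = −71.4 − (−85.12) = 13.72 dB → 13.7 dB

13.7 dB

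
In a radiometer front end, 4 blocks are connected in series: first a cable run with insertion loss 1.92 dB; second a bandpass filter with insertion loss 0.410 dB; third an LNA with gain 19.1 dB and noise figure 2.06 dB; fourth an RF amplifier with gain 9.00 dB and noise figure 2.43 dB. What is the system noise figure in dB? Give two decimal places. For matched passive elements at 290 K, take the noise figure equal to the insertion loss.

4.41 dB

Convert to linear (a loss of L dB is a gain of −L dB): F_i = 10^(NF_i/10), G_i = 10^(G_i,dB/10)
  Stage 1: F_1 = 10^(1.92/10) = 1.556, G_1 = 10^(−1.92/10) = 0.6427
  Stage 2: F_2 = 10^(0.410/10) = 1.099, G_2 = 10^(−0.410/10) = 0.9099
  Stage 3: F_3 = 10^(2.06/10) = 1.607, G_3 = 10^(19.1/10) = 81.28
  Stage 4: F_4 = 10^(2.43/10) = 1.750, G_4 = 10^(9.00/10) = 7.943
Friis cascade:
  F = 1.556 + (1.099 − 1)/0.6427 + (1.607 − 1)/0.5848 + (1.750 − 1)/47.53 = 2.764
NF = 10 log₁₀(2.764) = 4.41 dB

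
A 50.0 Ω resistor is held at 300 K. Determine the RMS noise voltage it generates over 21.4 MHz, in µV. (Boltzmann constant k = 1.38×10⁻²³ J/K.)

4.21 µV

V_n = √(4kTRB)
4kTRB = 4 × 1.38×10⁻²³ × 300 × 5.00×10¹ × 2.14×10⁷ = 1.77×10⁻¹¹ V²
V_n = √(1.77×10⁻¹¹) = 4.21×10⁻⁶ V = 4.21 µV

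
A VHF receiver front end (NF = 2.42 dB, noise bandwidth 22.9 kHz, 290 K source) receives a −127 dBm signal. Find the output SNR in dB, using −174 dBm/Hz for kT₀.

Noise floor: N = −174 + 10 log₁₀(B) + NF
10 log₁₀(2.29×10⁴) = 43.6 dB
N = −174 + 43.6 + 2.42 = −127.98 dBm
SNR = P_sig − N = −127 − (−127.98) = 0.98 dB → 1.0 dB

1.0 dB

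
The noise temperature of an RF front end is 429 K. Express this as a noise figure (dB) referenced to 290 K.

3.94 dB

F = 1 + T_e/T₀ = 1 + 429/290 = 2.47931
NF = 10 log₁₀(2.47931) = 3.94 dB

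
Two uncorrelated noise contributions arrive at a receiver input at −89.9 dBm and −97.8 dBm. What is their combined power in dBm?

−89.2 dBm

Convert to linear, add, convert back:
P₁ = 1.02×10⁻¹² W, P₂ = 1.66×10⁻¹³ W
P_tot = 1.19×10⁻¹² W → 10 log₁₀(P_tot / 10⁻³) = −89.2 dBm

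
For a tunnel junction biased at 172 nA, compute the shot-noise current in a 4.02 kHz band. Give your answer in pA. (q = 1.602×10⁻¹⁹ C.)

I_n = √(2qI·B)
2qI·B = 2 × 1.602×10⁻¹⁹ × 1.72×10⁻⁷ × 4.02×10³ = 2.22×10⁻²² A²
I_n = √(2.22×10⁻²²) = 1.49×10⁻¹¹ A = 14.9 pA

14.9 pA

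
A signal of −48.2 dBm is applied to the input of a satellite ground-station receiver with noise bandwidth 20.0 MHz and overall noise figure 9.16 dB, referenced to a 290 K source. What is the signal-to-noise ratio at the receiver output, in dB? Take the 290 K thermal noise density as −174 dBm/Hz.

Noise floor: N = −174 + 10 log₁₀(B) + NF
10 log₁₀(2.00×10⁷) = 73.01 dB
N = −174 + 73.01 + 9.16 = −91.83 dBm
SNR = P_sig − N = −48.2 − (−91.83) = 43.63 dB → 43.6 dB

43.6 dB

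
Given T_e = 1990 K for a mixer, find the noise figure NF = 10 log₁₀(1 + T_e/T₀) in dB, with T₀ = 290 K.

F = 1 + T_e/T₀ = 1 + 1990/290 = 7.86207
NF = 10 log₁₀(7.86207) = 8.96 dB

8.96 dB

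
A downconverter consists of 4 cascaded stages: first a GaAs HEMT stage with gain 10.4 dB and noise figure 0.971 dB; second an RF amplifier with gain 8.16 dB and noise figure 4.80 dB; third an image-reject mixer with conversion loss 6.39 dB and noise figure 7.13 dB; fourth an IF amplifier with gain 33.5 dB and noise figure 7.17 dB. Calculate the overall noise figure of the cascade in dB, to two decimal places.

2.43 dB

Convert to linear (a loss of L dB is a gain of −L dB): F_i = 10^(NF_i/10), G_i = 10^(G_i,dB/10)
  Stage 1: F_1 = 10^(0.971/10) = 1.251, G_1 = 10^(10.4/10) = 10.96
  Stage 2: F_2 = 10^(4.80/10) = 3.020, G_2 = 10^(8.16/10) = 6.546
  Stage 3: F_3 = 10^(7.13/10) = 5.164, G_3 = 10^(−6.39/10) = 0.2296
  Stage 4: F_4 = 10^(7.17/10) = 5.212, G_4 = 10^(33.5/10) = 2239
Friis cascade:
  F = 1.251 + (3.020 − 1)/10.96 + (5.164 − 1)/71.78 + (5.212 − 1)/16.48 = 1.748
NF = 10 log₁₀(1.748) = 2.43 dB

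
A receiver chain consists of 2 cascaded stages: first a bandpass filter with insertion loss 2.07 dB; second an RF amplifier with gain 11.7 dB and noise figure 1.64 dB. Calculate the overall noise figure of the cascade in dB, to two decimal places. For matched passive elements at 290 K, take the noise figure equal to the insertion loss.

Convert to linear (a loss of L dB is a gain of −L dB): F_i = 10^(NF_i/10), G_i = 10^(G_i,dB/10)
  Stage 1: F_1 = 10^(2.07/10) = 1.611, G_1 = 10^(−2.07/10) = 0.6209
  Stage 2: F_2 = 10^(1.64/10) = 1.459, G_2 = 10^(11.7/10) = 14.79
Friis cascade:
  F = 1.611 + (1.459 − 1)/0.6209 = 2.350
NF = 10 log₁₀(2.350) = 3.71 dB

3.71 dB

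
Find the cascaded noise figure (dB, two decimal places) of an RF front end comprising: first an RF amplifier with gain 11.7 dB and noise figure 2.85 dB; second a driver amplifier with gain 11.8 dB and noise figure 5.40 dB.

Convert to linear (a loss of L dB is a gain of −L dB): F_i = 10^(NF_i/10), G_i = 10^(G_i,dB/10)
  Stage 1: F_1 = 10^(2.85/10) = 1.928, G_1 = 10^(11.7/10) = 14.79
  Stage 2: F_2 = 10^(5.40/10) = 3.467, G_2 = 10^(11.8/10) = 15.14
Friis cascade:
  F = 1.928 + (3.467 − 1)/14.79 = 2.094
NF = 10 log₁₀(2.094) = 3.21 dB

3.21 dB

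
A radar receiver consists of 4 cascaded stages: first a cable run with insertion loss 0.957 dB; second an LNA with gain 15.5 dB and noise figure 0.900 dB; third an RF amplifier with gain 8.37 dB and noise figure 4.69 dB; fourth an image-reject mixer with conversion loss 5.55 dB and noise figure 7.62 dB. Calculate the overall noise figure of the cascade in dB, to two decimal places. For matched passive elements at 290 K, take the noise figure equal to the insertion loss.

2.11 dB

Convert to linear (a loss of L dB is a gain of −L dB): F_i = 10^(NF_i/10), G_i = 10^(G_i,dB/10)
  Stage 1: F_1 = 10^(0.957/10) = 1.247, G_1 = 10^(−0.957/10) = 0.8022
  Stage 2: F_2 = 10^(0.900/10) = 1.230, G_2 = 10^(15.5/10) = 35.48
  Stage 3: F_3 = 10^(4.69/10) = 2.944, G_3 = 10^(8.37/10) = 6.871
  Stage 4: F_4 = 10^(7.62/10) = 5.781, G_4 = 10^(−5.55/10) = 0.2786
Friis cascade:
  F = 1.247 + (1.230 − 1)/0.8022 + (2.944 − 1)/28.46 + (5.781 − 1)/195.6 = 1.626
NF = 10 log₁₀(1.626) = 2.11 dB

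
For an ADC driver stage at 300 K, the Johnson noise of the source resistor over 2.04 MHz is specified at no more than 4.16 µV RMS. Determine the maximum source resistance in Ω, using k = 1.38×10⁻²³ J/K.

Johnson–Nyquist: V_n = √(4kTRB) ⇒ R = V_n² / (4kTB)
4kTB = 4 × 1.38×10⁻²³ × 300 × 2.04×10⁶ = 3.38×10⁻¹⁴
R = (4.16×10⁻⁶)² / 3.38×10⁻¹⁴ = 5.12×10² Ω = 512 Ω

512 Ω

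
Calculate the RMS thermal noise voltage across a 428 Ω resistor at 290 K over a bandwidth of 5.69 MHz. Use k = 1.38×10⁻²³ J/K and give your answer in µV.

V_n = √(4kTRB)
4kTRB = 4 × 1.38×10⁻²³ × 290 × 4.28×10² × 5.69×10⁶ = 3.90×10⁻¹¹ V²
V_n = √(3.90×10⁻¹¹) = 6.24×10⁻⁶ V = 6.24 µV

6.24 µV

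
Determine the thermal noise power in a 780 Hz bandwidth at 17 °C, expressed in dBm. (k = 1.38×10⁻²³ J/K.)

T = 17 °C + 273.15 = 290.15 K
P_n = kTB = 1.38×10⁻²³ × 290.15 × 7.80×10² = 3.12×10⁻¹⁸ W
In dBm: 10 log₁₀(3.12×10⁻¹⁸ / 10⁻³) = −145.1 dBm

−145.1 dBm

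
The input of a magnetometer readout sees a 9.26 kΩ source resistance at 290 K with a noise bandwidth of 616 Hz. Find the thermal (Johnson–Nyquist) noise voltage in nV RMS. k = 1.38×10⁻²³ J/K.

V_n = √(4kTRB)
4kTRB = 4 × 1.38×10⁻²³ × 290 × 9.26×10³ × 6.16×10² = 9.13×10⁻¹⁴ V²
V_n = √(9.13×10⁻¹⁴) = 3.02×10⁻⁷ V = 302 nV

302 nV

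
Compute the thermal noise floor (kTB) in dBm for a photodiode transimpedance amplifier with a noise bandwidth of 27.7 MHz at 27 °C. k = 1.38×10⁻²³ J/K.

−99.4 dBm

T = 27 °C + 273.15 = 300.15 K
P_n = kTB = 1.38×10⁻²³ × 300.15 × 2.77×10⁷ = 1.15×10⁻¹³ W
In dBm: 10 log₁₀(1.15×10⁻¹³ / 10⁻³) = −99.4 dBm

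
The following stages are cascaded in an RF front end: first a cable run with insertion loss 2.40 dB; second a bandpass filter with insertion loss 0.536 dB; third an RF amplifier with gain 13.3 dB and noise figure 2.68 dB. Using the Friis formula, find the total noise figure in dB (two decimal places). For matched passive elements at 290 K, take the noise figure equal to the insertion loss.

5.62 dB

Convert to linear (a loss of L dB is a gain of −L dB): F_i = 10^(NF_i/10), G_i = 10^(G_i,dB/10)
  Stage 1: F_1 = 10^(2.40/10) = 1.738, G_1 = 10^(−2.40/10) = 0.5754
  Stage 2: F_2 = 10^(0.536/10) = 1.131, G_2 = 10^(−0.536/10) = 0.8839
  Stage 3: F_3 = 10^(2.68/10) = 1.854, G_3 = 10^(13.3/10) = 21.38
Friis cascade:
  F = 1.738 + (1.131 − 1)/0.5754 + (1.854 − 1)/0.5086 = 3.644
NF = 10 log₁₀(3.644) = 5.62 dB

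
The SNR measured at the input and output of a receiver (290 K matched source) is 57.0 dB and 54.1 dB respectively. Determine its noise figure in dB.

2.9 dB

NF (dB) = SNR_in(dB) − SNR_out(dB) when the source is at T₀
NF = 57.0 − 54.1 = 2.9 dB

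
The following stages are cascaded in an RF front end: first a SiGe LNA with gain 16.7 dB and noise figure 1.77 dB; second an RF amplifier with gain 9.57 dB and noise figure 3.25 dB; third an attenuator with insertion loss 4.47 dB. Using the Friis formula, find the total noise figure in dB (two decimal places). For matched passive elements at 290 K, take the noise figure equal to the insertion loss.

1.85 dB

Convert to linear (a loss of L dB is a gain of −L dB): F_i = 10^(NF_i/10), G_i = 10^(G_i,dB/10)
  Stage 1: F_1 = 10^(1.77/10) = 1.503, G_1 = 10^(16.7/10) = 46.77
  Stage 2: F_2 = 10^(3.25/10) = 2.113, G_2 = 10^(9.57/10) = 9.057
  Stage 3: F_3 = 10^(4.47/10) = 2.799, G_3 = 10^(−4.47/10) = 0.3573
Friis cascade:
  F = 1.503 + (2.113 − 1)/46.77 + (2.799 − 1)/423.6 = 1.531
NF = 10 log₁₀(1.531) = 1.85 dB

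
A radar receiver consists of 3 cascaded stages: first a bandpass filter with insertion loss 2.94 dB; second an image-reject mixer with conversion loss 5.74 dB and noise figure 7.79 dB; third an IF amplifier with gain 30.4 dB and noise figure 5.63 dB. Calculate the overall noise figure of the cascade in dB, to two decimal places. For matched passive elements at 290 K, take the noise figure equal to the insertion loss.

14.97 dB

Convert to linear (a loss of L dB is a gain of −L dB): F_i = 10^(NF_i/10), G_i = 10^(G_i,dB/10)
  Stage 1: F_1 = 10^(2.94/10) = 1.968, G_1 = 10^(−2.94/10) = 0.5082
  Stage 2: F_2 = 10^(7.79/10) = 6.012, G_2 = 10^(−5.74/10) = 0.2667
  Stage 3: F_3 = 10^(5.63/10) = 3.656, G_3 = 10^(30.4/10) = 1096
Friis cascade:
  F = 1.968 + (6.012 − 1)/0.5082 + (3.656 − 1)/0.1355 = 31.43
NF = 10 log₁₀(31.43) = 14.97 dB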